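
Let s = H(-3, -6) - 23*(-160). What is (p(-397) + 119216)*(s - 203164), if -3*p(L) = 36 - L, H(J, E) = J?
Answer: -71259748705/3 ≈ -2.3753e+10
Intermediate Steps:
s = 3677 (s = -3 - 23*(-160) = -3 + 3680 = 3677)
p(L) = -12 + L/3 (p(L) = -(36 - L)/3 = -12 + L/3)
(p(-397) + 119216)*(s - 203164) = ((-12 + (1/3)*(-397)) + 119216)*(3677 - 203164) = ((-12 - 397/3) + 119216)*(-199487) = (-433/3 + 119216)*(-199487) = (357215/3)*(-199487) = -71259748705/3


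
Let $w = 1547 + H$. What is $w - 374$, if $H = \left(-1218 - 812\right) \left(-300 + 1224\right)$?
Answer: $-1874547$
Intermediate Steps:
$H = -1875720$ ($H = \left(-2030\right) 924 = -1875720$)
$w = -1874173$ ($w = 1547 - 1875720 = -1874173$)
$w - 374 = -1874173 - 374 = -1874547$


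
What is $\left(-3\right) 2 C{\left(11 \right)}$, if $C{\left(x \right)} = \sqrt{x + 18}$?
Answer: $- 6 \sqrt{29} \approx -32.311$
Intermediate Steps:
$C{\left(x \right)} = \sqrt{18 + x}$
$\left(-3\right) 2 C{\left(11 \right)} = \left(-3\right) 2 \sqrt{18 + 11} = - 6 \sqrt{29}$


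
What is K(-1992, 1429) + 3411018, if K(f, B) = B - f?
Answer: 3414439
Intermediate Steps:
K(-1992, 1429) + 3411018 = (1429 - 1*(-1992)) + 3411018 = (1429 + 1992) + 3411018 = 3421 + 3411018 = 3414439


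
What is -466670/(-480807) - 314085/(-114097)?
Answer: 204259913585/54858636279 ≈ 3.7234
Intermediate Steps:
-466670/(-480807) - 314085/(-114097) = -466670*(-1/480807) - 314085*(-1/114097) = 466670/480807 + 314085/114097 = 204259913585/54858636279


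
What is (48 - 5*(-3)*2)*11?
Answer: 858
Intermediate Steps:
(48 - 5*(-3)*2)*11 = (48 + 15*2)*11 = (48 + 30)*11 = 78*11 = 858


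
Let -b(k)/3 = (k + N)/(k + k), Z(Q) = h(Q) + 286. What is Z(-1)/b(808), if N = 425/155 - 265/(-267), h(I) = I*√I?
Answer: -637571792/3359363 + 2229272*I/3359363 ≈ -189.79 + 0.6636*I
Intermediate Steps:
h(I) = I^(3/2)
N = 30910/8277 (N = 425*(1/155) - 265*(-1/267) = 85/31 + 265/267 = 30910/8277 ≈ 3.7344)
Z(Q) = 286 + Q^(3/2) (Z(Q) = Q^(3/2) + 286 = 286 + Q^(3/2))
b(k) = -3*(30910/8277 + k)/(2*k) (b(k) = -3*(k + 30910/8277)/(k + k) = -3*(30910/8277 + k)/(2*k))
Z(-1)/b(808) = (286 + (-1)^(3/2))/(((1/5518)*(-30910 - 8277*808)/808)) = (286 - I)/(((1/5518)*(1/808)*(-30910 - 6687816))) = (286 - I)/(((1/5518)*(1/808)*(-6718726))) = (286 - I)/(-3359363/2229272) = (286 - I)*(-2229272/3359363) = -637571792/3359363 + 2229272*I/3359363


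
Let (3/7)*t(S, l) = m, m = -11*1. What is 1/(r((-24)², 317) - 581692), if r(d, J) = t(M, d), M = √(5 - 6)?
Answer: -3/1745153 ≈ -1.7190e-6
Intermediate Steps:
M = I (M = √(-1) = I ≈ 1.0*I)
m = -11
t(S, l) = -77/3 (t(S, l) = (7/3)*(-11) = -77/3)
r(d, J) = -77/3
1/(r((-24)², 317) - 581692) = 1/(-77/3 - 581692) = 1/(-1745153/3) = -3/1745153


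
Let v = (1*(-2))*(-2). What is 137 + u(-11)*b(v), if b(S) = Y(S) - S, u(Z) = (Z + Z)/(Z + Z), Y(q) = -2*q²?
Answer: 101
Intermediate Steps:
u(Z) = 1 (u(Z) = (2*Z)/((2*Z)) = (2*Z)*(1/(2*Z)) = 1)
v = 4 (v = -2*(-2) = 4)
b(S) = -S - 2*S² (b(S) = -2*S² - S = -S - 2*S²)
137 + u(-11)*b(v) = 137 + 1*(4*(-1 - 2*4)) = 137 + 1*(4*(-1 - 8)) = 137 + 1*(4*(-9)) = 137 + 1*(-36) = 137 - 36 = 101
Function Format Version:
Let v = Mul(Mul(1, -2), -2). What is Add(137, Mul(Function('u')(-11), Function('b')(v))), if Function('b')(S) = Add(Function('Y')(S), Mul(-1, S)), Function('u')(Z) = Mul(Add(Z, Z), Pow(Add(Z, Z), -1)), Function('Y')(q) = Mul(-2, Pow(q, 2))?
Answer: 101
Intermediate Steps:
Function('u')(Z) = 1 (Function('u')(Z) = Mul(Mul(2, Z), Pow(Mul(2, Z), -1)) = Mul(Mul(2, Z), Mul(Rational(1, 2), Pow(Z, -1))) = 1)
v = 4 (v = Mul(-2, -2) = 4)
Function('b')(S) = Add(Mul(-1, S), Mul(-2, Pow(S, 2))) (Function('b')(S) = Add(Mul(-2, Pow(S, 2)), Mul(-1, S)) = Add(Mul(-1, S), Mul(-2, Pow(S, 2))))
Add(137, Mul(Function('u')(-11), Function('b')(v))) = Add(137, Mul(1, Mul(4, Add(-1, Mul(-2, 4))))) = Add(137, Mul(1, Mul(4, Add(-1, -8)))) = Add(137, Mul(1, Mul(4, -9))) = Add(137, Mul(1, -36)) = Add(137, -36) = 101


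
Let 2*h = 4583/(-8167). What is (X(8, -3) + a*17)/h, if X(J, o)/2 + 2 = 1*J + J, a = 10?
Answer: -3234132/4583 ≈ -705.68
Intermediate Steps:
X(J, o) = -4 + 4*J (X(J, o) = -4 + 2*(1*J + J) = -4 + 2*(J + J) = -4 + 2*(2*J) = -4 + 4*J)
h = -4583/16334 (h = (4583/(-8167))/2 = (4583*(-1/8167))/2 = (1/2)*(-4583/8167) = -4583/16334 ≈ -0.28058)
(X(8, -3) + a*17)/h = ((-4 + 4*8) + 10*17)/(-4583/16334) = ((-4 + 32) + 170)*(-16334/4583) = (28 + 170)*(-16334/4583) = 198*(-16334/4583) = -3234132/4583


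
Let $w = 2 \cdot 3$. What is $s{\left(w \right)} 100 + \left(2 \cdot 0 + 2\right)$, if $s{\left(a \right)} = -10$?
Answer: $-998$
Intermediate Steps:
$w = 6$
$s{\left(w \right)} 100 + \left(2 \cdot 0 + 2\right) = \left(-10\right) 100 + \left(2 \cdot 0 + 2\right) = -1000 + \left(0 + 2\right) = -1000 + 2 = -998$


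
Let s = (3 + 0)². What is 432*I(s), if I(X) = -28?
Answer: -12096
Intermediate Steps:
s = 9 (s = 3² = 9)
432*I(s) = 432*(-28) = -12096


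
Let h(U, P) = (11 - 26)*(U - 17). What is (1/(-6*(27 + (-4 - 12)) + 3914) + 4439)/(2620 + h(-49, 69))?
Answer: 17081273/13891280 ≈ 1.2296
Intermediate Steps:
h(U, P) = 255 - 15*U (h(U, P) = -15*(-17 + U) = 255 - 15*U)
(1/(-6*(27 + (-4 - 12)) + 3914) + 4439)/(2620 + h(-49, 69)) = (1/(-6*(27 + (-4 - 12)) + 3914) + 4439)/(2620 + (255 - 15*(-49))) = (1/(-6*(27 - 16) + 3914) + 4439)/(2620 + (255 + 735)) = (1/(-6*11 + 3914) + 4439)/(2620 + 990) = (1/(-66 + 3914) + 4439)/3610 = (1/3848 + 4439)*(1/3610) = (17081273/3848)*(1/3610) = 17081273/13891280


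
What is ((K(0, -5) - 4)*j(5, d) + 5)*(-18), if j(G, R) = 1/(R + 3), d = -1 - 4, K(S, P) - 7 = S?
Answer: -63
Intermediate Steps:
K(S, P) = 7 + S
d = -5
j(G, R) = 1/(3 + R)
((K(0, -5) - 4)*j(5, d) + 5)*(-18) = (((7 + 0) - 4)/(3 - 5) + 5)*(-18) = ((7 - 4)/(-2) + 5)*(-18) = (3*(-½) + 5)*(-18) = (-3/2 + 5)*(-18) = (7/2)*(-18) = -63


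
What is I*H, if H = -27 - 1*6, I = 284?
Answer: -9372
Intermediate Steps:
H = -33 (H = -27 - 6 = -33)
I*H = 284*(-33) = -9372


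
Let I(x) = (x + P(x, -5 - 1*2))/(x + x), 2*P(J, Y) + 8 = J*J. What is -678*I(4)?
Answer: -678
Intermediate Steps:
P(J, Y) = -4 + J²/2 (P(J, Y) = -4 + (J*J)/2 = -4 + J²/2)
I(x) = (-4 + x + x²/2)/(2*x) (I(x) = (x + (-4 + x²/2))/(x + x) = (-4 + x + x²/2)/((2*x)) = (-4 + x + x²/2)*(1/(2*x)) = (-4 + x + x²/2)/(2*x))
-678*I(4) = -678*(½ - 2/4 + (¼)*4) = -678*(½ - 2*¼ + 1) = -678*(½ - ½ + 1) = -678*1 = -678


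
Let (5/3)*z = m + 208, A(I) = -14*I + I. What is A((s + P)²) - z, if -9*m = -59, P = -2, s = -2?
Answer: -5051/15 ≈ -336.73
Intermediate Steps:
m = 59/9 (m = -⅑*(-59) = 59/9 ≈ 6.5556)
A(I) = -13*I
z = 1931/15 (z = 3*(59/9 + 208)/5 = (⅗)*(1931/9) = 1931/15 ≈ 128.73)
A((s + P)²) - z = -13*(-2 - 2)² - 1*1931/15 = -13*(-4)² - 1931/15 = -13*16 - 1931/15 = -208 - 1931/15 = -5051/15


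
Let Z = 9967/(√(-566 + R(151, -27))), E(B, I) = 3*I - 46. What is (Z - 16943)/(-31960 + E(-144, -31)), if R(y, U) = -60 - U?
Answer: 16943/32099 + 9967*I*√599/19227301 ≈ 0.52784 + 0.012687*I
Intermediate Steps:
E(B, I) = -46 + 3*I
Z = -9967*I*√599/599 (Z = 9967/(√(-566 + (-60 - 1*(-27)))) = 9967/(√(-566 + (-60 + 27))) = 9967/(√(-566 - 33)) = 9967/(√(-599)) = 9967/((I*√599)) = 9967*(-I*√599/599) = -9967*I*√599/599 ≈ -407.24*I)
(Z - 16943)/(-31960 + E(-144, -31)) = (-9967*I*√599/599 - 16943)/(-31960 + (-46 + 3*(-31))) = (-16943 - 9967*I*√599/599)/(-31960 + (-46 - 93)) = (-16943 - 9967*I*√599/599)/(-31960 - 139) = (-16943 - 9967*I*√599/599)/(-32099) = (-16943 - 9967*I*√599/599)*(-1/32099) = 16943/32099 + 9967*I*√599/19227301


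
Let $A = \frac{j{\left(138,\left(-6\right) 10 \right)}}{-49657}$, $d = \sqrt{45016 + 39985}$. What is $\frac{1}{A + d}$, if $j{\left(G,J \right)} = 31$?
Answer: $\frac{1539367}{209596965981688} + \frac{2465817649 \sqrt{85001}}{209596965981688} \approx 0.00343$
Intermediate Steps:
$d = \sqrt{85001} \approx 291.55$
$A = - \frac{31}{49657}$ ($A = \frac{31}{-49657} = 31 \left(- \frac{1}{49657}\right) = - \frac{31}{49657} \approx -0.00062428$)
$\frac{1}{A + d} = \frac{1}{- \frac{31}{49657} + \sqrt{85001}}$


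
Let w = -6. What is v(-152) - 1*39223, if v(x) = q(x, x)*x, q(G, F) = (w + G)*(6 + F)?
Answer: -3545559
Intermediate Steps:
q(G, F) = (-6 + G)*(6 + F)
v(x) = x*(-36 + x**2) (v(x) = (-36 - 6*x + 6*x + x*x)*x = (-36 - 6*x + 6*x + x**2)*x = (-36 + x**2)*x = x*(-36 + x**2))
v(-152) - 1*39223 = -152*(-36 + (-152)**2) - 1*39223 = -152*(-36 + 23104) - 39223 = -152*23068 - 39223 = -3506336 - 39223 = -3545559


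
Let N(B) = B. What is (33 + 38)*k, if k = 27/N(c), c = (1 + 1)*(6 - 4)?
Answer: 1917/4 ≈ 479.25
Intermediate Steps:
c = 4 (c = 2*2 = 4)
k = 27/4 ≈ 6.7500
(33 + 38)*k = (33 + 38)*(27/4) = 71*(27/4) = 1917/4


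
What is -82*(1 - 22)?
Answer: 1722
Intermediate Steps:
-82*(1 - 22) = -82*(-21) = 1722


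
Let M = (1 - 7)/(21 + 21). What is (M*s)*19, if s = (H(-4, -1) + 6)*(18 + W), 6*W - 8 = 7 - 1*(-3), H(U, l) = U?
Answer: -114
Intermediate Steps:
M = -⅐ (M = -6/42 = -6*1/42 = -⅐ ≈ -0.14286)
W = 3 (W = 4/3 + (7 - 1*(-3))/6 = 4/3 + (7 + 3)/6 = 4/3 + (⅙)*10 = 4/3 + 5/3 = 3)
s = 42 (s = (-4 + 6)*(18 + 3) = 2*21 = 42)
(M*s)*19 = -⅐*42*19 = -6*19 = -114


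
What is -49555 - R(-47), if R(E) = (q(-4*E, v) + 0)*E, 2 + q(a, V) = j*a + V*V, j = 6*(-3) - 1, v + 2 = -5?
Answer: -215230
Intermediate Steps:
v = -7 (v = -2 - 5 = -7)
j = -19 (j = -18 - 1 = -19)
q(a, V) = -2 + V² - 19*a (q(a, V) = -2 + (-19*a + V*V) = -2 + (-19*a + V²) = -2 + (V² - 19*a) = -2 + V² - 19*a)
R(E) = E*(47 + 76*E) (R(E) = ((-2 + (-7)² - (-76)*E) + 0)*E = ((-2 + 49 + 76*E) + 0)*E = ((47 + 76*E) + 0)*E = (47 + 76*E)*E = E*(47 + 76*E))
-49555 - R(-47) = -49555 - (-47)*(47 + 76*(-47)) = -49555 - (-47)*(47 - 3572) = -49555 - (-47)*(-3525) = -49555 - 1*165675 = -49555 - 165675 = -215230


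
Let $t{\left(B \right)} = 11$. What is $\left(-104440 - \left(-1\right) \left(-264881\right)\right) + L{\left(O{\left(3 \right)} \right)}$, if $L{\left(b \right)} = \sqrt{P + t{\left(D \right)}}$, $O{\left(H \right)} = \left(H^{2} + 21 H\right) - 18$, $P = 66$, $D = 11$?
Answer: $-369321 + \sqrt{77} \approx -3.6931 \cdot 10^{5}$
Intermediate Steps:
$O{\left(H \right)} = -18 + H^{2} + 21 H$
$L{\left(b \right)} = \sqrt{77}$ ($L{\left(b \right)} = \sqrt{66 + 11} = \sqrt{77}$)
$\left(-104440 - \left(-1\right) \left(-264881\right)\right) + L{\left(O{\left(3 \right)} \right)} = \left(-104440 - \left(-1\right) \left(-264881\right)\right) + \sqrt{77} = \left(-104440 - 264881\right) + \sqrt{77} = -369321 + \sqrt{77}$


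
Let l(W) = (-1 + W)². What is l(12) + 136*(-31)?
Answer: -4095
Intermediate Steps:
l(12) + 136*(-31) = (-1 + 12)² + 136*(-31) = 11² - 4216 = 121 - 4216 = -4095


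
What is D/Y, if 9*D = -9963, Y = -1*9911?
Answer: 1107/9911 ≈ 0.11169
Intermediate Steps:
Y = -9911
D = -1107 (D = (1/9)*(-9963) = -1107)
D/Y = -1107/(-9911) = -1107*(-1/9911) = 1107/9911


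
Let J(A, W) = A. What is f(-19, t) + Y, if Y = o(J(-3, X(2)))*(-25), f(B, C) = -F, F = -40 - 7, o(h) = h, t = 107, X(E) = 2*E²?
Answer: 122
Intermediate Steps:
F = -47
f(B, C) = 47 (f(B, C) = -1*(-47) = 47)
Y = 75 (Y = -3*(-25) = 75)
f(-19, t) + Y = 47 + 75 = 122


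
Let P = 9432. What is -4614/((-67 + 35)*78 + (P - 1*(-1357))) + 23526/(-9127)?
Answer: -237213096/75690211 ≈ -3.1340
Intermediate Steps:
-4614/((-67 + 35)*78 + (P - 1*(-1357))) + 23526/(-9127) = -4614/((-67 + 35)*78 + (9432 - 1*(-1357))) + 23526/(-9127) = -4614/(-32*78 + (9432 + 1357)) + 23526*(-1/9127) = -4614/(-2496 + 10789) - 23526/9127 = -4614/8293 - 23526/9127 = -237213096/75690211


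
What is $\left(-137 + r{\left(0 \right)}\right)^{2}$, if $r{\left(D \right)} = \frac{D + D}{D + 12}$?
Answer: $18769$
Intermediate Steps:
$r{\left(D \right)} = \frac{2 D}{12 + D}$
$\left(-137 + r{\left(0 \right)}\right)^{2} = \left(-137 + 2 \cdot 0 \frac{1}{12 + 0}\right)^{2} = \left(-137 + 2 \cdot 0 \cdot \frac{1}{12}\right)^{2} = \left(-137 + 0\right)^{2} = \left(-137\right)^{2} = 18769$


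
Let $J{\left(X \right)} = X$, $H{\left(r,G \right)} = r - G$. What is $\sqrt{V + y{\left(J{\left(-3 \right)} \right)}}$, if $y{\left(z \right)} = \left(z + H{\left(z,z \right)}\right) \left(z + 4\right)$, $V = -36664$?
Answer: $i \sqrt{36667} \approx 191.49 i$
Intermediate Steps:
$y{\left(z \right)} = z \left(4 + z\right)$ ($y{\left(z \right)} = \left(z + \left(z - z\right)\right) \left(z + 4\right) = \left(z + 0\right) \left(4 + z\right) = z \left(4 + z\right)$)
$\sqrt{V + y{\left(J{\left(-3 \right)} \right)}} = \sqrt{-36664 - 3 \left(4 - 3\right)} = \sqrt{-36664 - 3} = \sqrt{-36667} = i \sqrt{36667}$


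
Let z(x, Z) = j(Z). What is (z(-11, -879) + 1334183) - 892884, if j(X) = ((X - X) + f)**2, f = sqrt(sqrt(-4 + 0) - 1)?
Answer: 441298 + 2*I ≈ 4.413e+5 + 2.0*I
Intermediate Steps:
f = sqrt(-1 + 2*I) (f = sqrt(sqrt(-4) - 1) = sqrt(2*I - 1) = sqrt(-1 + 2*I) ≈ 0.78615 + 1.272*I)
j(X) = -1 + 2*I (j(X) = ((X - X) + sqrt(-1 + 2*I))**2 = (0 + sqrt(-1 + 2*I))**2 = (sqrt(-1 + 2*I))**2 = -1 + 2*I)
z(x, Z) = -1 + 2*I
(z(-11, -879) + 1334183) - 892884 = ((-1 + 2*I) + 1334183) - 892884 = (1334182 + 2*I) - 892884 = 441298 + 2*I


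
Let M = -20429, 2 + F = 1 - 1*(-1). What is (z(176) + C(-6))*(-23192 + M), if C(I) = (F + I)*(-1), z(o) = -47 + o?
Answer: -5888835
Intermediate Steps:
F = 0 (F = -2 + (1 - 1*(-1)) = -2 + (1 + 1) = -2 + 2 = 0)
C(I) = -I (C(I) = (0 + I)*(-1) = I*(-1) = -I)
(z(176) + C(-6))*(-23192 + M) = ((-47 + 176) - 1*(-6))*(-23192 - 20429) = (129 + 6)*(-43621) = 135*(-43621) = -5888835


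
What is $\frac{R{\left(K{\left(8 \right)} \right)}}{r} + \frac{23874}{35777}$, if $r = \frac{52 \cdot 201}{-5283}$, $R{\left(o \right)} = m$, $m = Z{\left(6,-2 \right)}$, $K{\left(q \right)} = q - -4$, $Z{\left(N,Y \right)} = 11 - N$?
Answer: $- \frac{231839469}{124647068} \approx -1.86$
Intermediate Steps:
$K{\left(q \right)} = 4 + q$ ($K{\left(q \right)} = q + 4 = 4 + q$)
$m = 5$ ($m = 11 - 6 = 5$)
$R{\left(o \right)} = 5$
$r = - \frac{3484}{1761}$ ($r = 10452 \left(- \frac{1}{5283}\right) = - \frac{3484}{1761} \approx -1.9784$)
$\frac{R{\left(K{\left(8 \right)} \right)}}{r} + \frac{23874}{35777} = \frac{5}{- \frac{3484}{1761}} + \frac{23874}{35777} = 5 \left(- \frac{1761}{3484}\right) + 23874 \cdot \frac{1}{35777} = - \frac{8805}{3484} + \frac{23874}{35777} = - \frac{231839469}{124647068}$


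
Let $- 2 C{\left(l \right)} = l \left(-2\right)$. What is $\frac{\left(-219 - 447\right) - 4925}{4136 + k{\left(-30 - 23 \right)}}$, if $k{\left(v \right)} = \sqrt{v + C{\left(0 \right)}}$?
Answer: $- \frac{23124376}{17106549} + \frac{5591 i \sqrt{53}}{17106549} \approx -1.3518 + 0.0023794 i$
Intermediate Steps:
$C{\left(l \right)} = l$ ($C{\left(l \right)} = - \frac{l \left(-2\right)}{2} = - \frac{\left(-2\right) l}{2} = l$)
$k{\left(v \right)} = \sqrt{v}$ ($k{\left(v \right)} = \sqrt{v + 0} = \sqrt{v}$)
$\frac{\left(-219 - 447\right) - 4925}{4136 + k{\left(-30 - 23 \right)}} = \frac{\left(-219 - 447\right) - 4925}{4136 + \sqrt{-30 - 23}} = \frac{-666 - 4925}{4136 + \sqrt{-30 - 23}} = - \frac{5591}{4136 + \sqrt{-53}} = - \frac{5591}{4136 + i \sqrt{53}}$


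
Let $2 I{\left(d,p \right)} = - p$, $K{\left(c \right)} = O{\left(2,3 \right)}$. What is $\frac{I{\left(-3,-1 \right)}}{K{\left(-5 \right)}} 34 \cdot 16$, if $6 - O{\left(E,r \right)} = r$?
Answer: $\frac{272}{3} \approx 90.667$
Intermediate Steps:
$O{\left(E,r \right)} = 6 - r$
$K{\left(c \right)} = 3$ ($K{\left(c \right)} = 6 - 3 = 3$)
$I{\left(d,p \right)} = - \frac{p}{2}$ ($I{\left(d,p \right)} = \frac{\left(-1\right) p}{2} = - \frac{p}{2}$)
$\frac{I{\left(-3,-1 \right)}}{K{\left(-5 \right)}} 34 \cdot 16 = \frac{\left(- \frac{1}{2}\right) \left(-1\right)}{3} \cdot 34 \cdot 16 = \frac{1}{2} \cdot \frac{1}{3} \cdot 34 \cdot 16 = \frac{1}{6} \cdot 34 \cdot 16 = \frac{17}{3} \cdot 16 = \frac{272}{3}$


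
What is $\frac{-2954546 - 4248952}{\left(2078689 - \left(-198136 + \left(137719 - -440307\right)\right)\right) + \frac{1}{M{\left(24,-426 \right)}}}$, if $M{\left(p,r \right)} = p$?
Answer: $- \frac{172883952}{40771177} \approx -4.2403$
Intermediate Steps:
$\frac{-2954546 - 4248952}{\left(2078689 - \left(-198136 + \left(137719 - -440307\right)\right)\right) + \frac{1}{M{\left(24,-426 \right)}}} = \frac{-2954546 - 4248952}{\left(2078689 - \left(-198136 + \left(137719 - -440307\right)\right)\right) + \frac{1}{24}} = - \frac{7203498}{\left(2078689 - \left(-198136 + \left(137719 + 440307\right)\right)\right) + \frac{1}{24}} = - \frac{7203498}{\left(2078689 - \left(-198136 + 578026\right)\right) + \frac{1}{24}} = - \frac{7203498}{\left(2078689 - 379890\right) + \frac{1}{24}} = - \frac{7203498}{1698799 + \frac{1}{24}} = - \frac{7203498}{\frac{40771177}{24}} = \left(-7203498\right) \frac{24}{40771177} = - \frac{172883952}{40771177}$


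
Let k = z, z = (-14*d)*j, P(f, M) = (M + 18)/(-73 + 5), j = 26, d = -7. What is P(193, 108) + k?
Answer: 86569/34 ≈ 2546.1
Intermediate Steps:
P(f, M) = -9/34 - M/68 (P(f, M) = (18 + M)/(-68) = (18 + M)*(-1/68) = -9/34 - M/68)
z = 2548 (z = -14*(-7)*26 = 98*26 = 2548)
k = 2548
P(193, 108) + k = (-9/34 - 1/68*108) + 2548 = (-9/34 - 27/17) + 2548 = -63/34 + 2548 = 86569/34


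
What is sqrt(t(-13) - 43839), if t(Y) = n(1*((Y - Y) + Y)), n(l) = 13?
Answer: I*sqrt(43826) ≈ 209.35*I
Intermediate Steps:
t(Y) = 13
sqrt(t(-13) - 43839) = sqrt(13 - 43839) = sqrt(-43826) = I*sqrt(43826)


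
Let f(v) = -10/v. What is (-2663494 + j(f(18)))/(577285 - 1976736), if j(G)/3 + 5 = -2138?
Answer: 2669923/1399451 ≈ 1.9078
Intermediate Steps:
j(G) = -6429 (j(G) = -15 + 3*(-2138) = -15 - 6414 = -6429)
(-2663494 + j(f(18)))/(577285 - 1976736) = (-2663494 - 6429)/(577285 - 1976736) = -2669923/(-1399451) = -2669923*(-1/1399451) = 2669923/1399451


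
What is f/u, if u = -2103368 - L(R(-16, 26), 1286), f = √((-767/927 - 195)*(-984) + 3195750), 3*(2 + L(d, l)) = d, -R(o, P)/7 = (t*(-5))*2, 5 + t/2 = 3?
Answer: -√323532037014/649911254 ≈ -0.00087519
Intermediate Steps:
t = -4 (t = -10 + 2*3 = -10 + 6 = -4)
R(o, P) = -280 (R(o, P) = -7*(-4*(-5))*2 = -140*2 = -7*40 = -280)
L(d, l) = -2 + d/3
f = √323532037014/309 (f = √((-767*1/927 - 195)*(-984) + 3195750) = √((-767/927 - 195)*(-984) + 3195750) = √(-181532/927*(-984) + 3195750) = √(59542496/309 + 3195750) = √(1047029246/309) = √323532037014/309 ≈ 1840.8)
u = -6309818/3 (u = -2103368 - (-2 + (⅓)*(-280)) = -2103368 - (-2 - 280/3) = -2103368 - 1*(-286/3) = -2103368 + 286/3 = -6309818/3 ≈ -2.1033e+6)
f/u = (√323532037014/309)/(-6309818/3) = (√323532037014/309)*(-3/6309818) = -√323532037014/649911254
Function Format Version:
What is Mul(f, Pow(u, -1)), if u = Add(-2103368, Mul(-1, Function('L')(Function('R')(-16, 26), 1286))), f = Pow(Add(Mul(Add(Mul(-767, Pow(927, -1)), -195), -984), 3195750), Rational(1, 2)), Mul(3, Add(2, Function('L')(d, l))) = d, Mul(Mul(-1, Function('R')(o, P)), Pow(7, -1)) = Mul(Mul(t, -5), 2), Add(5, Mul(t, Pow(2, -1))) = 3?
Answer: Mul(Rational(-1, 649911254), Pow(323532037014, Rational(1, 2))) ≈ -0.00087519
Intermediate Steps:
t = -4 (t = Add(-10, Mul(2, 3)) = Add(-10, 6) = -4)
Function('R')(o, P) = -280 (Function('R')(o, P) = Mul(-7, Mul(Mul(-4, -5), 2)) = Mul(-7, Mul(20, 2)) = Mul(-7, 40) = -280)
Function('L')(d, l) = Add(-2, Mul(Rational(1, 3), d))
f = Mul(Rational(1, 309), Pow(323532037014, Rational(1, 2))) (f = Pow(Add(Mul(Add(Mul(-767, Rational(1, 927)), -195), -984), 3195750), Rational(1, 2)) = Pow(Add(Mul(Add(Rational(-767, 927), -195), -984), 3195750), Rational(1, 2)) = Pow(Add(Mul(Rational(-181532, 927), -984), 3195750), Rational(1, 2)) = Pow(Add(Rational(59542496, 309), 3195750), Rational(1, 2)) = Pow(Rational(1047029246, 309), Rational(1, 2)) = Mul(Rational(1, 309), Pow(323532037014, Rational(1, 2))) ≈ 1840.8)
u = Rational(-6309818, 3) (u = Add(-2103368, Mul(-1, Add(-2, Mul(Rational(1, 3), -280)))) = Add(-2103368, Mul(-1, Add(-2, Rational(-280, 3)))) = Add(-2103368, Mul(-1, Rational(-286, 3))) = Add(-2103368, Rational(286, 3)) = Rational(-6309818, 3) ≈ -2.1033e+6)
Mul(f, Pow(u, -1)) = Mul(Mul(Rational(1, 309), Pow(323532037014, Rational(1, 2))), Pow(Rational(-6309818, 3), -1)) = Mul(Mul(Rational(1, 309), Pow(323532037014, Rational(1, 2))), Rational(-3, 6309818)) = Mul(Rational(-1, 649911254), Pow(323532037014, Rational(1, 2)))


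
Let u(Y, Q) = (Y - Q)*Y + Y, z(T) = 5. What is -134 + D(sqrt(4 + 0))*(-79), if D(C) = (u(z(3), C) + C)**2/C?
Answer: -19252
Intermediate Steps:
u(Y, Q) = Y + Y*(Y - Q) (u(Y, Q) = Y*(Y - Q) + Y = Y + Y*(Y - Q))
D(C) = (30 - 4*C)**2/C (D(C) = (5*(1 + 5 - C) + C)**2/C = (5*(6 - C) + C)**2/C = ((30 - 5*C) + C)**2/C = (30 - 4*C)**2/C)
-134 + D(sqrt(4 + 0))*(-79) = -134 + (4*(15 - 2*sqrt(4 + 0))**2/(sqrt(4 + 0)))*(-79) = -134 + (4*(15 - 2*sqrt(4))**2/(sqrt(4)))*(-79) = -134 + (4*(15 - 2*2)**2/2)*(-79) = -134 + (4*(1/2)*(15 - 4)**2)*(-79) = -134 + (4*(1/2)*11**2)*(-79) = -134 + (4*(1/2)*121)*(-79) = -134 + 242*(-79) = -134 - 19118 = -19252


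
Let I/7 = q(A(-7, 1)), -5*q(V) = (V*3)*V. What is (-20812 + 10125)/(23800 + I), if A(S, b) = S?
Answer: -53435/117971 ≈ -0.45295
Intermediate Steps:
q(V) = -3*V**2/5 (q(V) = -V*3*V/5 = -3*V*V/5 = -3*V**2/5)
I = -1029/5 (I = 7*(-3/5*(-7)**2) = 7*(-3/5*49) = 7*(-147/5) = -1029/5 ≈ -205.80)
(-20812 + 10125)/(23800 + I) = (-20812 + 10125)/(23800 - 1029/5) = -10687/117971/5 = -10687*5/117971 = -53435/117971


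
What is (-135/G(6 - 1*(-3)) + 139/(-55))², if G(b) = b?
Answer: 929296/3025 ≈ 307.21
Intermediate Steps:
(-135/G(6 - 1*(-3)) + 139/(-55))² = (-135/(6 - 1*(-3)) + 139/(-55))² = (-135/(6 + 3) + 139*(-1/55))² = (-135/9 - 139/55)² = (-135*⅑ - 139/55)² = (-15 - 139/55)² = (-964/55)² = 929296/3025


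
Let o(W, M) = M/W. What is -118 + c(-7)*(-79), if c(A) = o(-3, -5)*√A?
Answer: -118 - 395*I*√7/3 ≈ -118.0 - 348.36*I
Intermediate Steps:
c(A) = 5*√A/3 (c(A) = (-5/(-3))*√A = (-5*(-⅓))*√A = 5*√A/3)
-118 + c(-7)*(-79) = -118 + (5*√(-7)/3)*(-79) = -118 + (5*(I*√7)/3)*(-79) = -118 + (5*I*√7/3)*(-79) = -118 - 395*I*√7/3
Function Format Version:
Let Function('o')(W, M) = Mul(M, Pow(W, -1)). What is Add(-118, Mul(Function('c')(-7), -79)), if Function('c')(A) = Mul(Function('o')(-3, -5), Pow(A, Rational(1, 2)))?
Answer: Add(-118, Mul(Rational(-395, 3), I, Pow(7, Rational(1, 2)))) ≈ Add(-118.00, Mul(-348.36, I))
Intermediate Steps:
Function('c')(A) = Mul(Rational(5, 3), Pow(A, Rational(1, 2))) (Function('c')(A) = Mul(Mul(-5, Pow(-3, -1)), Pow(A, Rational(1, 2))) = Mul(Mul(-5, Rational(-1, 3)), Pow(A, Rational(1, 2))) = Mul(Rational(5, 3), Pow(A, Rational(1, 2))))
Add(-118, Mul(Function('c')(-7), -79)) = Add(-118, Mul(Mul(Rational(5, 3), Pow(-7, Rational(1, 2))), -79)) = Add(-118, Mul(Mul(Rational(5, 3), Mul(I, Pow(7, Rational(1, 2)))), -79)) = Add(-118, Mul(Mul(Rational(5, 3), I, Pow(7, Rational(1, 2))), -79)) = Add(-118, Mul(Rational(-395, 3), I, Pow(7, Rational(1, 2))))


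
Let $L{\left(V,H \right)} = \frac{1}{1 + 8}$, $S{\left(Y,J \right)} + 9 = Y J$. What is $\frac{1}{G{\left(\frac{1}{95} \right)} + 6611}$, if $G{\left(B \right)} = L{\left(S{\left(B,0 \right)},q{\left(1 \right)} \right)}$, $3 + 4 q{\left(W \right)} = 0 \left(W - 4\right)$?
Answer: $\frac{9}{59500} \approx 0.00015126$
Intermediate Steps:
$q{\left(W \right)} = - \frac{3}{4}$ ($q{\left(W \right)} = - \frac{3}{4} + \frac{0 \left(W - 4\right)}{4} = - \frac{3}{4} + \frac{0 \left(-4 + W\right)}{4} = - \frac{3}{4} + \frac{1}{4} \cdot 0 = - \frac{3}{4} + 0 = - \frac{3}{4}$)
$S{\left(Y,J \right)} = -9 + J Y$ ($S{\left(Y,J \right)} = -9 + Y J = -9 + J Y$)
$L{\left(V,H \right)} = \frac{1}{9}$
$G{\left(B \right)} = \frac{1}{9}$
$\frac{1}{G{\left(\frac{1}{95} \right)} + 6611} = \frac{1}{\frac{1}{9} + 6611} = \frac{1}{\frac{59500}{9}} = \frac{9}{59500}$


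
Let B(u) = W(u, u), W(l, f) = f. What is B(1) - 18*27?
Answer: -485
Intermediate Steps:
B(u) = u
B(1) - 18*27 = 1 - 18*27 = 1 - 486 = -485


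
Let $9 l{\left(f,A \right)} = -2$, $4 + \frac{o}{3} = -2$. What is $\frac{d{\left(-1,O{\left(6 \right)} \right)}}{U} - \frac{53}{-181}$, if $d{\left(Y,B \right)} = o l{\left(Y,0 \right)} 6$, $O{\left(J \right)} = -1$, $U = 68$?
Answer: $\frac{1987}{3077} \approx 0.64576$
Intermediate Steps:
$o = -18$ ($o = -12 + 3 \left(-2\right) = -12 - 6 = -18$)
$l{\left(f,A \right)} = - \frac{2}{9}$ ($l{\left(f,A \right)} = \frac{1}{9} \left(-2\right) = - \frac{2}{9}$)
$d{\left(Y,B \right)} = 24$ ($d{\left(Y,B \right)} = \left(-18\right) \left(- \frac{2}{9}\right) 6 = 4 \cdot 6 = 24$)
$\frac{d{\left(-1,O{\left(6 \right)} \right)}}{U} - \frac{53}{-181} = \frac{24}{68} - \frac{53}{-181} = 24 \cdot \frac{1}{68} - - \frac{53}{181} = \frac{6}{17} + \frac{53}{181} = \frac{1987}{3077}$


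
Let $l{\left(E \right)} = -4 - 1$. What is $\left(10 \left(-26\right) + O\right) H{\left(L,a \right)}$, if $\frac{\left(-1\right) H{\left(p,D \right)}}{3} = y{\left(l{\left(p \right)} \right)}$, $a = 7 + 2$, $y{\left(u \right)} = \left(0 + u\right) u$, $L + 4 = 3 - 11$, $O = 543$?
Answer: $-21225$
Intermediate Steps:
$L = -12$ ($L = -4 + \left(3 - 11\right) = -4 - 8 = -12$)
$l{\left(E \right)} = -5$
$y{\left(u \right)} = u^{2}$ ($y{\left(u \right)} = u u = u^{2}$)
$a = 9$
$H{\left(p,D \right)} = -75$ ($H{\left(p,D \right)} = - 3 \left(-5\right)^{2} = \left(-3\right) 25 = -75$)
$\left(10 \left(-26\right) + O\right) H{\left(L,a \right)} = \left(10 \left(-26\right) + 543\right) \left(-75\right) = \left(-260 + 543\right) \left(-75\right) = 283 \left(-75\right) = -21225$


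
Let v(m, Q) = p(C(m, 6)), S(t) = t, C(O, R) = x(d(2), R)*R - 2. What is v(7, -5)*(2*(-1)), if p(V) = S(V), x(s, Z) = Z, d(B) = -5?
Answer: -68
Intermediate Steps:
C(O, R) = -2 + R**2 (C(O, R) = R*R - 2 = R**2 - 2 = -2 + R**2)
p(V) = V
v(m, Q) = 34 (v(m, Q) = -2 + 6**2 = -2 + 36 = 34)
v(7, -5)*(2*(-1)) = 34*(2*(-1)) = 34*(-2) = -68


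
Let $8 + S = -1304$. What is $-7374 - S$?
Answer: $-6062$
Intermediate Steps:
$S = -1312$ ($S = -8 - 1304 = -1312$)
$-7374 - S = -7374 - -1312 = -7374 + 1312 = -6062$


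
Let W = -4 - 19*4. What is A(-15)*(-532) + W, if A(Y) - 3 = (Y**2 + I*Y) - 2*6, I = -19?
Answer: -266612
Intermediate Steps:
A(Y) = -9 + Y**2 - 19*Y (A(Y) = 3 + ((Y**2 - 19*Y) - 2*6) = 3 + ((Y**2 - 19*Y) - 12) = 3 + (-12 + Y**2 - 19*Y) = -9 + Y**2 - 19*Y)
W = -80 (W = -4 - 76 = -80)
A(-15)*(-532) + W = (-9 + (-15)**2 - 19*(-15))*(-532) - 80 = (-9 + 225 + 285)*(-532) - 80 = 501*(-532) - 80 = -266532 - 80 = -266612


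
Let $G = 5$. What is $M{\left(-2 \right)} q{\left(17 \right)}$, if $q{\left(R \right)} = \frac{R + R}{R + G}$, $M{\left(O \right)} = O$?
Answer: $- \frac{34}{11} \approx -3.0909$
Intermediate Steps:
$q{\left(R \right)} = \frac{2 R}{5 + R}$ ($q{\left(R \right)} = \frac{R + R}{R + 5} = \frac{2 R}{5 + R}$)
$M{\left(-2 \right)} q{\left(17 \right)} = - 2 \cdot 2 \cdot 17 \frac{1}{5 + 17} = - 2 \cdot 2 \cdot 17 \cdot \frac{1}{22} = \left(-2\right) \frac{17}{11} = - \frac{34}{11}$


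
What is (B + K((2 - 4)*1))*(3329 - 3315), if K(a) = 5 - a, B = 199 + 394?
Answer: 8400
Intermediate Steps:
B = 593
(B + K((2 - 4)*1))*(3329 - 3315) = (593 + (5 - (2 - 4)))*(3329 - 3315) = (593 + (5 - (-2)))*14 = (593 + (5 - 1*(-2)))*14 = (593 + (5 + 2))*14 = (593 + 7)*14 = 600*14 = 8400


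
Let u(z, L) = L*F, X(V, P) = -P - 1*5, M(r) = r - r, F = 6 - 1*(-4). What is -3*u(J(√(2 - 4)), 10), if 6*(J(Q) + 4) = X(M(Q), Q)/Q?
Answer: -300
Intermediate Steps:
F = 10 (F = 6 + 4 = 10)
M(r) = 0
X(V, P) = -5 - P (X(V, P) = -P - 5 = -5 - P)
J(Q) = -4 + (-5 - Q)/(6*Q) (J(Q) = -4 + ((-5 - Q)/Q)/6 = -4 + (-5 - Q)/(6*Q))
u(z, L) = 10*L (u(z, L) = L*10 = 10*L)
-3*u(J(√(2 - 4)), 10) = -30*10 = -3*100 = -300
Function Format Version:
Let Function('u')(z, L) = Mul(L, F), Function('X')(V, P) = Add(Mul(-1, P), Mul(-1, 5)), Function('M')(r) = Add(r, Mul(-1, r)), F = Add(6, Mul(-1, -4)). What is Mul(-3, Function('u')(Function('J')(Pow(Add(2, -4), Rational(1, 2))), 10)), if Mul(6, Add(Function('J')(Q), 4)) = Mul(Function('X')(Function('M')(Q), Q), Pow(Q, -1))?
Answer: -300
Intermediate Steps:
F = 10 (F = Add(6, 4) = 10)
Function('M')(r) = 0
Function('X')(V, P) = Add(-5, Mul(-1, P)) (Function('X')(V, P) = Add(Mul(-1, P), -5) = Add(-5, Mul(-1, P)))
Function('J')(Q) = Add(-4, Mul(Rational(1, 6), Pow(Q, -1), Add(-5, Mul(-1, Q)))) (Function('J')(Q) = Add(-4, Mul(Rational(1, 6), Mul(Add(-5, Mul(-1, Q)), Pow(Q, -1)))) = Add(-4, Mul(Rational(1, 6), Mul(Pow(Q, -1), Add(-5, Mul(-1, Q))))) = Add(-4, Mul(Rational(1, 6), Pow(Q, -1), Add(-5, Mul(-1, Q)))))
Function('u')(z, L) = Mul(10, L) (Function('u')(z, L) = Mul(L, 10) = Mul(10, L))
Mul(-3, Function('u')(Function('J')(Pow(Add(2, -4), Rational(1, 2))), 10)) = Mul(-3, Mul(10, 10)) = Mul(-3, 100) = -300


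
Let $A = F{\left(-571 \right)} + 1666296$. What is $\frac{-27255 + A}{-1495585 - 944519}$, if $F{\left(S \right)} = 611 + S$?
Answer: $- \frac{1639081}{2440104} \approx -0.67173$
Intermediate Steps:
$A = 1666336$ ($A = \left(611 - 571\right) + 1666296 = 40 + 1666296 = 1666336$)
$\frac{-27255 + A}{-1495585 - 944519} = \frac{-27255 + 1666336}{-1495585 - 944519} = \frac{1639081}{-2440104} = 1639081 \left(- \frac{1}{2440104}\right) = - \frac{1639081}{2440104}$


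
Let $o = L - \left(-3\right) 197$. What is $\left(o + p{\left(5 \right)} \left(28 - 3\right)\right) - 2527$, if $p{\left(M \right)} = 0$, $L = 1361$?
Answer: $-575$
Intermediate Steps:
$o = 1952$ ($o = 1361 - \left(-3\right) 197 = 1361 - -591 = 1361 + 591 = 1952$)
$\left(o + p{\left(5 \right)} \left(28 - 3\right)\right) - 2527 = \left(1952 + 0 \left(28 - 3\right)\right) - 2527 = \left(1952 + 0 \cdot 25\right) - 2527 = \left(1952 + 0\right) - 2527 = 1952 - 2527 = -575$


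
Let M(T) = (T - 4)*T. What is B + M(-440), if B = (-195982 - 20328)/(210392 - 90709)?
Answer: 23381054570/119683 ≈ 1.9536e+5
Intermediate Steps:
M(T) = T*(-4 + T) (M(T) = (-4 + T)*T = T*(-4 + T))
B = -216310/119683 ≈ -1.8074
B + M(-440) = -216310/119683 - 440*(-4 - 440) = -216310/119683 - 440*(-444) = -216310/119683 + 195360 = 23381054570/119683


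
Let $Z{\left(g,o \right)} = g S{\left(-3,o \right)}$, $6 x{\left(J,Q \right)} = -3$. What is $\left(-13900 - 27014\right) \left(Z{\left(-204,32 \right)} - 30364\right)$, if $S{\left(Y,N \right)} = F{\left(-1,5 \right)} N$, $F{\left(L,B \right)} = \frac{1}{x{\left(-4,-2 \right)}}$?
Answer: $708139512$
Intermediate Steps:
$x{\left(J,Q \right)} = - \frac{1}{2}$ ($x{\left(J,Q \right)} = \frac{1}{6} \left(-3\right) = - \frac{1}{2}$)
$F{\left(L,B \right)} = -2$ ($F{\left(L,B \right)} = \frac{1}{- \frac{1}{2}} = -2$)
$S{\left(Y,N \right)} = - 2 N$
$Z{\left(g,o \right)} = - 2 g o$ ($Z{\left(g,o \right)} = g \left(- 2 o\right) = - 2 g o$)
$\left(-13900 - 27014\right) \left(Z{\left(-204,32 \right)} - 30364\right) = \left(-13900 - 27014\right) \left(\left(-2\right) \left(-204\right) 32 - 30364\right) = \left(-13900 + \left(\left(-11355 + 235\right) - 15894\right)\right) \left(13056 - 30364\right) = \left(-13900 - 27014\right) \left(-17308\right) = \left(-40914\right) \left(-17308\right) = 708139512$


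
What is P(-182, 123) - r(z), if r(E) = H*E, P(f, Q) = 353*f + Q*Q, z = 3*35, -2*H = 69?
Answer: -90989/2 ≈ -45495.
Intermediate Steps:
H = -69/2 (H = -1/2*69 = -69/2 ≈ -34.500)
z = 105
P(f, Q) = Q**2 + 353*f (P(f, Q) = 353*f + Q**2 = Q**2 + 353*f)
r(E) = -69*E/2
P(-182, 123) - r(z) = (123**2 + 353*(-182)) - (-69)*105/2 = (15129 - 64246) - 1*(-7245/2) = -49117 + 7245/2 = -90989/2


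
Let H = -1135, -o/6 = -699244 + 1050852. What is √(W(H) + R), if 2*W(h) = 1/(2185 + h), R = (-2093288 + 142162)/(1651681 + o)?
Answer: √39410017658367069/96173070 ≈ 2.0642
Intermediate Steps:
o = -2109648 (o = -6*(-699244 + 1050852) = -6*351608 = -2109648)
R = 1951126/457967 (R = (-2093288 + 142162)/(1651681 - 2109648) = -1951126/(-457967) = -1951126*(-1/457967) = 1951126/457967 ≈ 4.2604)
W(h) = 1/(2*(2185 + h))
√(W(H) + R) = √(1/(2*(2185 - 1135)) + 1951126/457967) = √((½)/1050 + 1951126/457967) = √((½)*(1/1050) + 1951126/457967) = √(1/2100 + 1951126/457967) = √(4097822567/961730700) = √39410017658367069/96173070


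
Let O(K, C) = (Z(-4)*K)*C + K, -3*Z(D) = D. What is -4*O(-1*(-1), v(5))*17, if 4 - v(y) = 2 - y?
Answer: -2108/3 ≈ -702.67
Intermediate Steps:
v(y) = 2 + y (v(y) = 4 - (2 - y) = 4 + (-2 + y) = 2 + y)
Z(D) = -D/3
O(K, C) = K + 4*C*K/3 (O(K, C) = ((-⅓*(-4))*K)*C + K = (4*K/3)*C + K = 4*C*K/3 + K = K + 4*C*K/3)
-4*O(-1*(-1), v(5))*17 = -4*(-1*(-1))*(3 + 4*(2 + 5))/3*17 = -4*(3 + 4*7)/3*17 = -4*(3 + 28)/3*17 = -4*31/3*17 = -124/3*17 = -2108/3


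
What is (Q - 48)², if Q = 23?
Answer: 625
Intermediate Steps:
(Q - 48)² = (23 - 48)² = (-25)² = 625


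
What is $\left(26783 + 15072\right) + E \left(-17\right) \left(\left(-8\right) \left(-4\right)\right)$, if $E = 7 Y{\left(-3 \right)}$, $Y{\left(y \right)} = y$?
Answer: $53279$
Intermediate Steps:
$E = -21$ ($E = 7 \left(-3\right) = -21$)
$\left(26783 + 15072\right) + E \left(-17\right) \left(\left(-8\right) \left(-4\right)\right) = \left(26783 + 15072\right) + \left(-21\right) \left(-17\right) \left(\left(-8\right) \left(-4\right)\right) = 41855 + 357 \cdot 32 = 41855 + 11424 = 53279$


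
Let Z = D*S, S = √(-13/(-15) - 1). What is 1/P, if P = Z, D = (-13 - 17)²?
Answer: -I*√30/1800 ≈ -0.0030429*I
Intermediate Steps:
D = 900 (D = (-30)² = 900)
S = I*√30/15 (S = √(-13*(-1/15) - 1) = √(13/15 - 1) = √(-2/15) = I*√30/15 ≈ 0.36515*I)
Z = 60*I*√30 (Z = 900*(I*√30/15) = 60*I*√30 ≈ 328.63*I)
P = 60*I*√30 ≈ 328.63*I
1/P = 1/(60*I*√30) = -I*√30/1800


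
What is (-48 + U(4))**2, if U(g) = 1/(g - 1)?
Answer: 20449/9 ≈ 2272.1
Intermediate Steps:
U(g) = 1/(-1 + g)
(-48 + U(4))**2 = (-48 + 1/(-1 + 4))**2 = (-48 + 1/3)**2 = (-143/3)**2 = 20449/9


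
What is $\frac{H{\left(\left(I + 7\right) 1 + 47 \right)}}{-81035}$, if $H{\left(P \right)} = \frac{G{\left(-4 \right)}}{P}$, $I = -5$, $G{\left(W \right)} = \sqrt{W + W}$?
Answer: $- \frac{2 i \sqrt{2}}{3970715} \approx - 7.1232 \cdot 10^{-7} i$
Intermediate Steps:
$G{\left(W \right)} = \sqrt{2} \sqrt{W}$ ($G{\left(W \right)} = \sqrt{2 W} = \sqrt{2} \sqrt{W}$)
$H{\left(P \right)} = \frac{2 i \sqrt{2}}{P}$ ($H{\left(P \right)} = \frac{\sqrt{2} \sqrt{-4}}{P} = \frac{\sqrt{2} \cdot 2 i}{P} = \frac{2 i \sqrt{2}}{P}$)
$\frac{H{\left(\left(I + 7\right) 1 + 47 \right)}}{-81035} = \frac{2 i \sqrt{2} \frac{1}{\left(-5 + 7\right) 1 + 47}}{-81035} = \frac{2 i \sqrt{2}}{2 \cdot 1 + 47} \left(- \frac{1}{81035}\right) = \frac{2 i \sqrt{2}}{2 + 47} \left(- \frac{1}{81035}\right) = \frac{2 i \sqrt{2}}{49} \left(- \frac{1}{81035}\right) = - \frac{2 i \sqrt{2}}{3970715}$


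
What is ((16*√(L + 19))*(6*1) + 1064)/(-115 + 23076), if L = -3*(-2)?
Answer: 1544/22961 ≈ 0.067244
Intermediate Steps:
L = 6
((16*√(L + 19))*(6*1) + 1064)/(-115 + 23076) = ((16*√(6 + 19))*(6*1) + 1064)/(-115 + 23076) = ((16*√25)*6 + 1064)/22961 = ((16*5)*6 + 1064)*(1/22961) = (80*6 + 1064)*(1/22961) = (480 + 1064)*(1/22961) = 1544*(1/22961) = 1544/22961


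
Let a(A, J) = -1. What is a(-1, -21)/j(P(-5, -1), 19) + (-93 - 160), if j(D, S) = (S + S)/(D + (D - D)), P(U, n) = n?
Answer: -9613/38 ≈ -252.97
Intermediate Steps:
j(D, S) = 2*S/D (j(D, S) = (2*S)/(D + 0) = (2*S)/D = 2*S/D)
a(-1, -21)/j(P(-5, -1), 19) + (-93 - 160) = -1/(2*19/(-1)) + (-93 - 160) = -1/(2*19*(-1)) - 253 = -1/(-38) - 253 = -1*(-1/38) - 253 = 1/38 - 253 = -9613/38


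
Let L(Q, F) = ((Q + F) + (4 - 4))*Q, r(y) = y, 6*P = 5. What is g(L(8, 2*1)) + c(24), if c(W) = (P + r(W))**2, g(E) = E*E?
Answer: 252601/36 ≈ 7016.7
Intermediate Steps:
P = 5/6 (P = (1/6)*5 = 5/6 ≈ 0.83333)
L(Q, F) = Q*(F + Q) (L(Q, F) = ((F + Q) + 0)*Q = (F + Q)*Q = Q*(F + Q))
g(E) = E**2
c(W) = (5/6 + W)**2
g(L(8, 2*1)) + c(24) = (8*(2*1 + 8))**2 + (5 + 6*24)**2/36 = (8*(2 + 8))**2 + (5 + 144)**2/36 = (8*10)**2 + (1/36)*149**2 = 80**2 + (1/36)*22201 = 6400 + 22201/36 = 252601/36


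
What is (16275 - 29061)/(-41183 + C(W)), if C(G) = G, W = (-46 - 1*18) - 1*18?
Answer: 4262/13755 ≈ 0.30985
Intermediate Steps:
W = -82 (W = (-46 - 18) - 18 = -64 - 18 = -82)
(16275 - 29061)/(-41183 + C(W)) = (16275 - 29061)/(-41183 - 82) = -12786/(-41265) = -12786*(-1/41265) = 4262/13755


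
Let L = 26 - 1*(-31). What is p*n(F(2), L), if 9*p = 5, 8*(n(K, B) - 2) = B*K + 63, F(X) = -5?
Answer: -515/36 ≈ -14.306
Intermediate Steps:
L = 57 (L = 26 + 31 = 57)
n(K, B) = 79/8 + B*K/8 (n(K, B) = 2 + (B*K + 63)/8 = 2 + (63 + B*K)/8 = 2 + (63/8 + B*K/8) = 79/8 + B*K/8)
p = 5/9 (p = (⅑)*5 = 5/9 ≈ 0.55556)
p*n(F(2), L) = 5*(79/8 + (⅛)*57*(-5))/9 = 5*(79/8 - 285/8)/9 = (5/9)*(-103/4) = -515/36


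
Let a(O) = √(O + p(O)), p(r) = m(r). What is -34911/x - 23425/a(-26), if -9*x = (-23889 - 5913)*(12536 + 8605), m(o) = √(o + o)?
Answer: -431/864258 - 23425*√2/(2*√(-13 + I*√13)) ≈ -608.19 + 4468.5*I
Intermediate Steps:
m(o) = √2*√o (m(o) = √(2*o) = √2*√o)
x = 70004898 (x = -(-23889 - 5913)*(12536 + 8605)/9 = -(-9934)*21141/3 = -⅑*(-630044082) = 70004898)
p(r) = √2*√r
a(O) = √(O + √2*√O)
-34911/x - 23425/a(-26) = -34911/70004898 - 23425/√(-26 + √2*√(-26)) = -34911*1/70004898 - 23425/√(-26 + √2*(I*√26)) = -431/864258 - 23425/√(-26 + 2*I*√13)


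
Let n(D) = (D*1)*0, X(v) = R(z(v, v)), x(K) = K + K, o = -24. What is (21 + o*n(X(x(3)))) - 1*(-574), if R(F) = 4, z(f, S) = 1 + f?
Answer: 595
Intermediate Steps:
x(K) = 2*K
X(v) = 4
n(D) = 0 (n(D) = D*0 = 0)
(21 + o*n(X(x(3)))) - 1*(-574) = (21 - 24*0) - 1*(-574) = (21 + 0) + 574 = 21 + 574 = 595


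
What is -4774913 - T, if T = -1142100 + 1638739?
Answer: -5271552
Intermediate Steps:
T = 496639
-4774913 - T = -4774913 - 1*496639 = -4774913 - 496639 = -5271552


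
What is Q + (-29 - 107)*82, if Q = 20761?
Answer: 9609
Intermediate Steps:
Q + (-29 - 107)*82 = 20761 + (-29 - 107)*82 = 20761 - 136*82 = 20761 - 11152 = 9609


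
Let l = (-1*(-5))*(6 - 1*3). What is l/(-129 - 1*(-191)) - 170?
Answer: -10525/62 ≈ -169.76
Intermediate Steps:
l = 15 (l = 5*(6 - 3) = 5*3 = 15)
l/(-129 - 1*(-191)) - 170 = 15/(-129 - 1*(-191)) - 170 = 15/(-129 + 191) - 170 = 15/62 - 170 = -10525/62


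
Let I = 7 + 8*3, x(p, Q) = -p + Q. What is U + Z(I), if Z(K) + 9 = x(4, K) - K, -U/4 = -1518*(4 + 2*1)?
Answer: 36419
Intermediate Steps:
x(p, Q) = Q - p
U = 36432 (U = -(-6072)*(4 + 2*1) = -(-6072)*(4 + 2) = -(-6072)*6 = -4*(-9108) = 36432)
I = 31 (I = 7 + 24 = 31)
Z(K) = -13 (Z(K) = -9 + ((K - 1*4) - K) = -9 + ((K - 4) - K) = -9 + ((-4 + K) - K) = -9 - 4 = -13)
U + Z(I) = 36432 - 13 = 36419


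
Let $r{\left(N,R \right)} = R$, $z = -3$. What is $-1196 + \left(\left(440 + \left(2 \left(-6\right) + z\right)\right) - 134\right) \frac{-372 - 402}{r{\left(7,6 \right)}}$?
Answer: $-38735$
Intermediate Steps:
$-1196 + \left(\left(440 + \left(2 \left(-6\right) + z\right)\right) - 134\right) \frac{-372 - 402}{r{\left(7,6 \right)}} = -1196 + \left(\left(440 + \left(2 \left(-6\right) - 3\right)\right) - 134\right) \frac{-372 - 402}{6} = -1196 + \left(\left(440 - 15\right) - 134\right) \left(-372 - 402\right) \frac{1}{6} = -1196 + \left(\left(440 - 15\right) - 134\right) \left(\left(-774\right) \frac{1}{6}\right) = -1196 + \left(425 - 134\right) \left(-129\right) = -1196 + 291 \left(-129\right) = -1196 - 37539 = -38735$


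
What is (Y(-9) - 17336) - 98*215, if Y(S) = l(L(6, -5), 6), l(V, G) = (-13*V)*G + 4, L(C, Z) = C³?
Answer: -55250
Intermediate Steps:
l(V, G) = 4 - 13*G*V (l(V, G) = -13*G*V + 4 = 4 - 13*G*V)
Y(S) = -16844 (Y(S) = 4 - 13*6*6³ = 4 - 13*6*216 = 4 - 16848 = -16844)
(Y(-9) - 17336) - 98*215 = (-16844 - 17336) - 98*215 = -34180 - 21070 = -55250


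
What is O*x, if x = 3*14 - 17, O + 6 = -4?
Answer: -250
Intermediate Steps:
O = -10 (O = -6 - 4 = -10)
x = 25 (x = 42 - 17 = 25)
O*x = -10*25 = -250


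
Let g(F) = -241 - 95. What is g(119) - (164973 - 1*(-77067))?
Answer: -242376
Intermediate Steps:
g(F) = -336
g(119) - (164973 - 1*(-77067)) = -336 - (164973 - 1*(-77067)) = -336 - (164973 + 77067) = -336 - 1*242040 = -336 - 242040 = -242376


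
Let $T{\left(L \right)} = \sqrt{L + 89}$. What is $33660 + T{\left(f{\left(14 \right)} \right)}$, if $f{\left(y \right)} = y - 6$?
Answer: $33660 + \sqrt{97} \approx 33670.0$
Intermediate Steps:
$f{\left(y \right)} = -6 + y$ ($f{\left(y \right)} = y - 6 = -6 + y$)
$T{\left(L \right)} = \sqrt{89 + L}$
$33660 + T{\left(f{\left(14 \right)} \right)} = 33660 + \sqrt{89 + \left(-6 + 14\right)} = 33660 + \sqrt{89 + 8} = 33660 + \sqrt{97}$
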